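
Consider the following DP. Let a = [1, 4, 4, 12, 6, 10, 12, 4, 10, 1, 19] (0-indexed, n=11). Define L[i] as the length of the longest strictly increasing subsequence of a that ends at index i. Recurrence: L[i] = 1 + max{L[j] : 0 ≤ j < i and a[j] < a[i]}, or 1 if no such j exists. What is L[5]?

   i    0    1    2    3    4    5    6    7    8    9   10
a[i]    1    4    4   12    6   10   12    4   10    1   19
L[i]    1    2    2    3    3    4    5    2    4    1    6

4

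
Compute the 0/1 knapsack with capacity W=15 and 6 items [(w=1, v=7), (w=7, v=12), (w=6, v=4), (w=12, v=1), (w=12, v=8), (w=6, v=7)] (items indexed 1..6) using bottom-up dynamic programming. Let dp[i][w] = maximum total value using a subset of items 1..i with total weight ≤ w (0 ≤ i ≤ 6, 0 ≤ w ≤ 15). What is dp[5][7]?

i\w   0   1   2   3   4   5   6   7   8   9  10  11  12  13  14  15
  0   0   0   0   0   0   0   0   0   0   0   0   0   0   0   0   0
  1   0   7   7   7   7   7   7   7   7   7   7   7   7   7   7   7
  2   0   7   7   7   7   7   7  12  19  19  19  19  19  19  19  19
  3   0   7   7   7   7   7   7  12  19  19  19  19  19  19  23  23
  4   0   7   7   7   7   7   7  12  19  19  19  19  19  19  23  23
  5   0   7   7   7   7   7   7  12  19  19  19  19  19  19  23  23
  6   0   7   7   7   7   7   7  14  19  19  19  19  19  19  26  26

12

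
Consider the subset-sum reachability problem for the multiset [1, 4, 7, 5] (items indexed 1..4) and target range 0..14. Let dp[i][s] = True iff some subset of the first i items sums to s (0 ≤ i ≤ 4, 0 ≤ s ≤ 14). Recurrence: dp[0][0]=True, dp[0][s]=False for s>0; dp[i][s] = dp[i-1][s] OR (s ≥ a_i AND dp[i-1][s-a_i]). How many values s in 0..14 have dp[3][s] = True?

8

i\s   0   1   2   3   4   5   6   7   8   9  10  11  12  13  14
  0   T   F   F   F   F   F   F   F   F   F   F   F   F   F   F
  1   T   T   F   F   F   F   F   F   F   F   F   F   F   F   F
  2   T   T   F   F   T   T   F   F   F   F   F   F   F   F   F
  3   T   T   F   F   T   T   F   T   T   F   F   T   T   F   F
  4   T   T   F   F   T   T   T   T   T   T   T   T   T   T   F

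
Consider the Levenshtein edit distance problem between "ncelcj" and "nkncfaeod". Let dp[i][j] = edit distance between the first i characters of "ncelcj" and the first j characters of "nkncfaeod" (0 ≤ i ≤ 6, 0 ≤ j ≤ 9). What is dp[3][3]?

2

   ''  n  k  n  c  f  a  e  o  d
''  0  1  2  3  4  5  6  7  8  9
 n  1  0  1  2  3  4  5  6  7  8
 c  2  1  1  2  2  3  4  5  6  7
 e  3  2  2  2  3  3  4  4  5  6
 l  4  3  3  3  3  4  4  5  5  6
 c  5  4  4  4  3  4  5  5  6  6
 j  6  5  5  5  4  4  5  6  6  7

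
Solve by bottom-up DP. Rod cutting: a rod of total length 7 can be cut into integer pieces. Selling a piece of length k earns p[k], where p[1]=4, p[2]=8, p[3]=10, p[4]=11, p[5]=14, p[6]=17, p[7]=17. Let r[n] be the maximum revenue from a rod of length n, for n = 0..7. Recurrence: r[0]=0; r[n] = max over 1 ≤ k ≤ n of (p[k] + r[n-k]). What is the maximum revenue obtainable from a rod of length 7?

28

   n    0    1    2    3    4    5    6    7
r[n]    0    4    8   12   16   20   24   28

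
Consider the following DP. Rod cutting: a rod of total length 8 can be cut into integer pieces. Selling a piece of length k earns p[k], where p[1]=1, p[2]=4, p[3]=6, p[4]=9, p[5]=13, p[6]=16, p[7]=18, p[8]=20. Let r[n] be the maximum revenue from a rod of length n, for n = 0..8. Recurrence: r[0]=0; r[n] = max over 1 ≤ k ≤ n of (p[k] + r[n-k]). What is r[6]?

   n    0    1    2    3    4    5    6    7    8
r[n]    0    1    4    6    9   13   16   18   20

16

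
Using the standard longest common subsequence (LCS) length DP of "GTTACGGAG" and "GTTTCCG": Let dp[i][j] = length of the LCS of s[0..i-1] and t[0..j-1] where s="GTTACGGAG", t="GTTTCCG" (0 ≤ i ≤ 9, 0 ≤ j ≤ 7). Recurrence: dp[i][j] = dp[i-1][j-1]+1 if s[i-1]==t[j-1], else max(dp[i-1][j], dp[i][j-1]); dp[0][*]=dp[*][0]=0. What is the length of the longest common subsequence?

   ''  G  T  T  T  C  C  G
''  0  0  0  0  0  0  0  0
 G  0  1  1  1  1  1  1  1
 T  0  1  2  2  2  2  2  2
 T  0  1  2  3  3  3  3  3
 A  0  1  2  3  3  3  3  3
 C  0  1  2  3  3  4  4  4
 G  0  1  2  3  3  4  4  5
 G  0  1  2  3  3  4  4  5
 A  0  1  2  3  3  4  4  5
 G  0  1  2  3  3  4  4  5

5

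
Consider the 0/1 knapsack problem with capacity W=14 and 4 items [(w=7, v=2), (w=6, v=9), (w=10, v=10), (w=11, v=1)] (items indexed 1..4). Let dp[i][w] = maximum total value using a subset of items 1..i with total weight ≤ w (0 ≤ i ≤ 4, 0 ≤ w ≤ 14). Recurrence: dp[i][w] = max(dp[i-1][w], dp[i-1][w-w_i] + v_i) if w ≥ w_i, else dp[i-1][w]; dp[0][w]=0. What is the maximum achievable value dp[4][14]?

i\w   0   1   2   3   4   5   6   7   8   9  10  11  12  13  14
  0   0   0   0   0   0   0   0   0   0   0   0   0   0   0   0
  1   0   0   0   0   0   0   0   2   2   2   2   2   2   2   2
  2   0   0   0   0   0   0   9   9   9   9   9   9   9  11  11
  3   0   0   0   0   0   0   9   9   9   9  10  10  10  11  11
  4   0   0   0   0   0   0   9   9   9   9  10  10  10  11  11

11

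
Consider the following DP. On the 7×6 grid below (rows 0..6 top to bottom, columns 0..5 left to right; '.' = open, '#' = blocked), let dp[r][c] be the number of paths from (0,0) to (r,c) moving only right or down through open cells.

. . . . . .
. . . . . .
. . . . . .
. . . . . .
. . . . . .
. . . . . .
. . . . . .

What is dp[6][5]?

r\c   0   1   2   3   4   5
  0   1   1   1   1   1   1
  1   1   2   3   4   5   6
  2   1   3   6  10  15  21
  3   1   4  10  20  35  56
  4   1   5  15  35  70 126
  5   1   6  21  56 126 252
  6   1   7  28  84 210 462

462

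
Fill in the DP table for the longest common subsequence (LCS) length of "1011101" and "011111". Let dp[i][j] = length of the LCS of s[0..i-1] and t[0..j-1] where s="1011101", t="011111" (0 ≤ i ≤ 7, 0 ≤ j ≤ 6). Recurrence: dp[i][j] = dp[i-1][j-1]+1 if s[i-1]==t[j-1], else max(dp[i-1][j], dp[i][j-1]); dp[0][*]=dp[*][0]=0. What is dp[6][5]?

   ''  0  1  1  1  1  1
''  0  0  0  0  0  0  0
 1  0  0  1  1  1  1  1
 0  0  1  1  1  1  1  1
 1  0  1  2  2  2  2  2
 1  0  1  2  3  3  3  3
 1  0  1  2  3  4  4  4
 0  0  1  2  3  4  4  4
 1  0  1  2  3  4  5  5

4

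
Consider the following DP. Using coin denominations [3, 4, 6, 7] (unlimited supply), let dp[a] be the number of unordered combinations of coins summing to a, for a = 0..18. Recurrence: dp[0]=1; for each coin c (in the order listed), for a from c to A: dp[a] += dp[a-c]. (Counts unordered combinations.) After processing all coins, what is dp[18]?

8

after  coin     0     1     2     3     4     5     6     7     8     9    10    11    12    13    14    15    16    17    18
          3     1     0     0     1     0     0     1     0     0     1     0     0     1     0     0     1     0     0     1
          4     1     0     0     1     1     0     1     1     1     1     1     1     2     1     1     2     2     1     2
          6     1     0     0     1     1     0     2     1     1     2     2     1     4     2     2     4     4     2     6
          7     1     0     0     1     1     0     2     2     1     2     3     2     4     4     4     5     6     5     8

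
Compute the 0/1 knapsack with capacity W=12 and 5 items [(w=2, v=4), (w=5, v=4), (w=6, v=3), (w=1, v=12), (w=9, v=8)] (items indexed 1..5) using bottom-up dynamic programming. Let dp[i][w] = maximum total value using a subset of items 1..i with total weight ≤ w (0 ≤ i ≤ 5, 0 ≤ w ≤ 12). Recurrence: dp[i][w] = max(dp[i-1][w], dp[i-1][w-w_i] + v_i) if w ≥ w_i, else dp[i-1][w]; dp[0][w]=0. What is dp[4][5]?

16

i\w   0   1   2   3   4   5   6   7   8   9  10  11  12
  0   0   0   0   0   0   0   0   0   0   0   0   0   0
  1   0   0   4   4   4   4   4   4   4   4   4   4   4
  2   0   0   4   4   4   4   4   8   8   8   8   8   8
  3   0   0   4   4   4   4   4   8   8   8   8   8   8
  4   0  12  12  16  16  16  16  16  20  20  20  20  20
  5   0  12  12  16  16  16  16  16  20  20  20  20  24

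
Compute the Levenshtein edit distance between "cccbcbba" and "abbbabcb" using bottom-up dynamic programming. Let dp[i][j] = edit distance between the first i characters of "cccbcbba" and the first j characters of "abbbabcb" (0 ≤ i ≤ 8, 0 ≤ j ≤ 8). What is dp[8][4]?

   ''  a  b  b  b  a  b  c  b
''  0  1  2  3  4  5  6  7  8
 c  1  1  2  3  4  5  6  6  7
 c  2  2  2  3  4  5  6  6  7
 c  3  3  3  3  4  5  6  6  7
 b  4  4  3  3  3  4  5  6  6
 c  5  5  4  4  4  4  5  5  6
 b  6  6  5  4  4  5  4  5  5
 b  7  7  6  5  4  5  5  5  5
 a  8  7  7  6  5  4  5  6  6

5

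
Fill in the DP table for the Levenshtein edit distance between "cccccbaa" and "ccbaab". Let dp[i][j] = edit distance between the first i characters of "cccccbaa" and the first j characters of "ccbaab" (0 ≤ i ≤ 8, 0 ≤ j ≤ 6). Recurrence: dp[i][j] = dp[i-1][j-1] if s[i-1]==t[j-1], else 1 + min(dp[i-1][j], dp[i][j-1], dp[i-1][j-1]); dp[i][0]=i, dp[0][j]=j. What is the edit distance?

4

   ''  c  c  b  a  a  b
''  0  1  2  3  4  5  6
 c  1  0  1  2  3  4  5
 c  2  1  0  1  2  3  4
 c  3  2  1  1  2  3  4
 c  4  3  2  2  2  3  4
 c  5  4  3  3  3  3  4
 b  6  5  4  3  4  4  3
 a  7  6  5  4  3  4  4
 a  8  7  6  5  4  3  4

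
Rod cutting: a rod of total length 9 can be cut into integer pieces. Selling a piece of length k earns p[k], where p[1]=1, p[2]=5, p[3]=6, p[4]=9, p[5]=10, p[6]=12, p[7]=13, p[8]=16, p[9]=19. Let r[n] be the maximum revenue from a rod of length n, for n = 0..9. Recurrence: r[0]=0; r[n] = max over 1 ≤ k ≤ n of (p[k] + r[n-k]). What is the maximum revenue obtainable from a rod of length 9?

21

   n    0    1    2    3    4    5    6    7    8    9
r[n]    0    1    5    6   10   11   15   16   20   21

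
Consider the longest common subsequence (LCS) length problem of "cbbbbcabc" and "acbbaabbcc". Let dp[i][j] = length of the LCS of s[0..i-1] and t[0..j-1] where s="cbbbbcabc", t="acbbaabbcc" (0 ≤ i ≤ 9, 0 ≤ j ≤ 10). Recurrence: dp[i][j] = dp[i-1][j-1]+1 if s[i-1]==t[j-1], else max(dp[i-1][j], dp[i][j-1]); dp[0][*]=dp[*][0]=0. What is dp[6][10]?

   ''  a  c  b  b  a  a  b  b  c  c
''  0  0  0  0  0  0  0  0  0  0  0
 c  0  0  1  1  1  1  1  1  1  1  1
 b  0  0  1  2  2  2  2  2  2  2  2
 b  0  0  1  2  3  3  3  3  3  3  3
 b  0  0  1  2  3  3  3  4  4  4  4
 b  0  0  1  2  3  3  3  4  5  5  5
 c  0  0  1  2  3  3  3  4  5  6  6
 a  0  1  1  2  3  4  4  4  5  6  6
 b  0  1  1  2  3  4  4  5  5  6  6
 c  0  1  2  2  3  4  4  5  5  6  7

6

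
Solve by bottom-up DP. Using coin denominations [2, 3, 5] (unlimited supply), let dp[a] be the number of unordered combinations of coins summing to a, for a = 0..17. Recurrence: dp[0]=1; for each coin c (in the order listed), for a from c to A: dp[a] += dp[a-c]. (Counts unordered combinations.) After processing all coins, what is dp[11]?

after  coin     0     1     2     3     4     5     6     7     8     9    10    11    12    13    14    15    16    17
          2     1     0     1     0     1     0     1     0     1     0     1     0     1     0     1     0     1     0
          3     1     0     1     1     1     1     2     1     2     2     2     2     3     2     3     3     3     3
          5     1     0     1     1     1     2     2     2     3     3     4     4     5     5     6     7     7     8

4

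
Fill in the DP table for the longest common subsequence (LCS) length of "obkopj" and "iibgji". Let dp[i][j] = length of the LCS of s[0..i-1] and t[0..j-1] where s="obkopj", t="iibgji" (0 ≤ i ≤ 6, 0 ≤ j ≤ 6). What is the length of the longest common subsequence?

   ''  i  i  b  g  j  i
''  0  0  0  0  0  0  0
 o  0  0  0  0  0  0  0
 b  0  0  0  1  1  1  1
 k  0  0  0  1  1  1  1
 o  0  0  0  1  1  1  1
 p  0  0  0  1  1  1  1
 j  0  0  0  1  1  2  2

2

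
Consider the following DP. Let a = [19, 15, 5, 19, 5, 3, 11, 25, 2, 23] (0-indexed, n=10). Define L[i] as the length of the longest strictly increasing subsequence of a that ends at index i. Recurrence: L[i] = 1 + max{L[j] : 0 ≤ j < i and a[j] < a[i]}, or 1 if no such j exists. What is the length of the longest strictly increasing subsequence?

3

   i    0    1    2    3    4    5    6    7    8    9
a[i]   19   15    5   19    5    3   11   25    2   23
L[i]    1    1    1    2    1    1    2    3    1    3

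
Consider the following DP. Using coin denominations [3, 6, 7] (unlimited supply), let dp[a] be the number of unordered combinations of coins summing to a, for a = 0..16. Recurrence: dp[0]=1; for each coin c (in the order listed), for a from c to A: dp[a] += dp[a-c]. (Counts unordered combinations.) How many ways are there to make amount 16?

after  coin     0     1     2     3     4     5     6     7     8     9    10    11    12    13    14    15    16
          3     1     0     0     1     0     0     1     0     0     1     0     0     1     0     0     1     0
          6     1     0     0     1     0     0     2     0     0     2     0     0     3     0     0     3     0
          7     1     0     0     1     0     0     2     1     0     2     1     0     3     2     1     3     2

2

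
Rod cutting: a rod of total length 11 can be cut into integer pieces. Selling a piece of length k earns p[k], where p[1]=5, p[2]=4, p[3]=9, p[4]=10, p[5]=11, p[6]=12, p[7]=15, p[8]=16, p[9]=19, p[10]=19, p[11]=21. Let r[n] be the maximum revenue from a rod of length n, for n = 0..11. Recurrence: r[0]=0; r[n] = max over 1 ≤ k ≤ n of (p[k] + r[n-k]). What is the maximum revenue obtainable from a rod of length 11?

   n    0    1    2    3    4    5    6    7    8    9   10   11
r[n]    0    5   10   15   20   25   30   35   40   45   50   55

55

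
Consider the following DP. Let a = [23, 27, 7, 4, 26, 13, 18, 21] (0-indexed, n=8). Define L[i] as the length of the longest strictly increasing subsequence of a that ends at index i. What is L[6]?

3

   i    0    1    2    3    4    5    6    7
a[i]   23   27    7    4   26   13   18   21
L[i]    1    2    1    1    2    2    3    4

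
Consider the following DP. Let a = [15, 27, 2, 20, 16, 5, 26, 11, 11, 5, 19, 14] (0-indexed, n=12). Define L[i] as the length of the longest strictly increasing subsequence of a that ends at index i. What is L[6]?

   i    0    1    2    3    4    5    6    7    8    9   10   11
a[i]   15   27    2   20   16    5   26   11   11    5   19   14
L[i]    1    2    1    2    2    2    3    3    3    2    4    4

3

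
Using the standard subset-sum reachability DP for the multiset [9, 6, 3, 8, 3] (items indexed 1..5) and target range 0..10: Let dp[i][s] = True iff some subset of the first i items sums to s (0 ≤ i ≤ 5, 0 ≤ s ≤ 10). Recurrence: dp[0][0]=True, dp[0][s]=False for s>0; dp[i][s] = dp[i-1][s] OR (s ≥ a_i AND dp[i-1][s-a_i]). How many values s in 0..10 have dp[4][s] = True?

5

i\s   0   1   2   3   4   5   6   7   8   9  10
  0   T   F   F   F   F   F   F   F   F   F   F
  1   T   F   F   F   F   F   F   F   F   T   F
  2   T   F   F   F   F   F   T   F   F   T   F
  3   T   F   F   T   F   F   T   F   F   T   F
  4   T   F   F   T   F   F   T   F   T   T   F
  5   T   F   F   T   F   F   T   F   T   T   F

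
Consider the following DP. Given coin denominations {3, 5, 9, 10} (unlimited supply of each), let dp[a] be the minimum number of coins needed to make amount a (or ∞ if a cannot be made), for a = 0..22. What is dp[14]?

 a  0  1  2  3  4  5  6  7  8  9 10 11 12 13 14 15 16 17 18 19 20 21 22
dp  0  -  -  1  -  1  2  -  2  1  1  3  2  2  2  2  3  3  2  2  2  3  3
(- denotes ∞ / unreachable)

2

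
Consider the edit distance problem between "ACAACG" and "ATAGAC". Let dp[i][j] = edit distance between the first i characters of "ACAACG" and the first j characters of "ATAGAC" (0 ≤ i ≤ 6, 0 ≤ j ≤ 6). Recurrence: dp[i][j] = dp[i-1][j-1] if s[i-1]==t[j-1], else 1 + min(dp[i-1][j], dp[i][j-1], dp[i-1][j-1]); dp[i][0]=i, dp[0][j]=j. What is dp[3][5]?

   ''  A  T  A  G  A  C
''  0  1  2  3  4  5  6
 A  1  0  1  2  3  4  5
 C  2  1  1  2  3  4  4
 A  3  2  2  1  2  3  4
 A  4  3  3  2  2  2  3
 C  5  4  4  3  3  3  2
 G  6  5  5  4  3  4  3

3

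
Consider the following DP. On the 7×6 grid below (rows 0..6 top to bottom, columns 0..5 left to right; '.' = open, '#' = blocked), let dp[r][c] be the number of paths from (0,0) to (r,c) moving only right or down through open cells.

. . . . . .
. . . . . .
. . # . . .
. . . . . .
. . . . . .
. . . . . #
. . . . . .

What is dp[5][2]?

15

r\c   0   1   2   3   4   5
  0   1   1   1   1   1   1
  1   1   2   3   4   5   6
  2   1   3   0   4   9  15
  3   1   4   4   8  17  32
  4   1   5   9  17  34  66
  5   1   6  15  32  66   0
  6   1   7  22  54 120 120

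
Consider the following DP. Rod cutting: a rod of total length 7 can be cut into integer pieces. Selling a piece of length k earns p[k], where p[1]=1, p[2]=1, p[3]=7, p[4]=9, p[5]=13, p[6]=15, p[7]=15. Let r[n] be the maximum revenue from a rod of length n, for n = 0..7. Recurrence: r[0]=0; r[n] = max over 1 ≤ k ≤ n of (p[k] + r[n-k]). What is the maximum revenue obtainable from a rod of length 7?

16

   n    0    1    2    3    4    5    6    7
r[n]    0    1    2    7    9   13   15   16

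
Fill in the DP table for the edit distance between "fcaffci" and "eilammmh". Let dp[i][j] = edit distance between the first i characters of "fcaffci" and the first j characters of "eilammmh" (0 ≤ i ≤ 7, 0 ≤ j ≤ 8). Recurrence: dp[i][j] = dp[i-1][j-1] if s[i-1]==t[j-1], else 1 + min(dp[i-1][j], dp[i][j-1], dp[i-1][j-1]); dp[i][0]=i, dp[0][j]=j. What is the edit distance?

7

   ''  e  i  l  a  m  m  m  h
''  0  1  2  3  4  5  6  7  8
 f  1  1  2  3  4  5  6  7  8
 c  2  2  2  3  4  5  6  7  8
 a  3  3  3  3  3  4  5  6  7
 f  4  4  4  4  4  4  5  6  7
 f  5  5  5  5  5  5  5  6  7
 c  6  6  6  6  6  6  6  6  7
 i  7  7  6  7  7  7  7  7  7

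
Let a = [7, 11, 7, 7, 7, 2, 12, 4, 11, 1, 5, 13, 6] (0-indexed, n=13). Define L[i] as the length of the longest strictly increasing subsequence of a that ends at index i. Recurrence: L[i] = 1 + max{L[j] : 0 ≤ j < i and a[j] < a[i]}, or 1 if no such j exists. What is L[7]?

2

   i    0    1    2    3    4    5    6    7    8    9   10   11   12
a[i]    7   11    7    7    7    2   12    4   11    1    5   13    6
L[i]    1    2    1    1    1    1    3    2    3    1    3    4    4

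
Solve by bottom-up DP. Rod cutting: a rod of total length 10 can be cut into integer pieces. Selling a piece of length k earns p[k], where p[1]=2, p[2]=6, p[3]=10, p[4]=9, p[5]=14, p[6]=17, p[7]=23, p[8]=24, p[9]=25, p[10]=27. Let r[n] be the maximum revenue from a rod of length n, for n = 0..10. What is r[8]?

26

   n    0    1    2    3    4    5    6    7    8    9   10
r[n]    0    2    6   10   12   16   20   23   26   30   33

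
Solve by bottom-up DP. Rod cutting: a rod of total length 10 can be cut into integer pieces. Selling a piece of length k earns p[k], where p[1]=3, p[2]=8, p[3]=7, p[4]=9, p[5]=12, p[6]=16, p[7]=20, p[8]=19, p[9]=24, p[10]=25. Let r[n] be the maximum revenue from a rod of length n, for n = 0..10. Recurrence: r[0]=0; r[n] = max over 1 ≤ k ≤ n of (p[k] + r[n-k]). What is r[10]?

   n    0    1    2    3    4    5    6    7    8    9   10
r[n]    0    3    8   11   16   19   24   27   32   35   40

40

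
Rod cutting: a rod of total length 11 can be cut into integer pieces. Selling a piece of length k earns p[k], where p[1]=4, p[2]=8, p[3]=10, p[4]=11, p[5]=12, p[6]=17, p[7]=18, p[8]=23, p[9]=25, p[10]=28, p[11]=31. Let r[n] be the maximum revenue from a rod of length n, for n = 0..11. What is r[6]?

24

   n    0    1    2    3    4    5    6    7    8    9   10   11
r[n]    0    4    8   12   16   20   24   28   32   36   40   44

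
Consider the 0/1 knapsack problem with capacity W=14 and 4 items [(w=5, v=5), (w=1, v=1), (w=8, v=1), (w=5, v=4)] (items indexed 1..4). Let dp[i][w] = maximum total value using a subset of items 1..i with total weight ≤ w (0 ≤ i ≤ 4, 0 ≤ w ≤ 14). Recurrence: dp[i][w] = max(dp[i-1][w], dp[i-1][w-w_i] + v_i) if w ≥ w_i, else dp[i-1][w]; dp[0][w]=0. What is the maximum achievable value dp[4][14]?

i\w   0   1   2   3   4   5   6   7   8   9  10  11  12  13  14
  0   0   0   0   0   0   0   0   0   0   0   0   0   0   0   0
  1   0   0   0   0   0   5   5   5   5   5   5   5   5   5   5
  2   0   1   1   1   1   5   6   6   6   6   6   6   6   6   6
  3   0   1   1   1   1   5   6   6   6   6   6   6   6   6   7
  4   0   1   1   1   1   5   6   6   6   6   9  10  10  10  10

10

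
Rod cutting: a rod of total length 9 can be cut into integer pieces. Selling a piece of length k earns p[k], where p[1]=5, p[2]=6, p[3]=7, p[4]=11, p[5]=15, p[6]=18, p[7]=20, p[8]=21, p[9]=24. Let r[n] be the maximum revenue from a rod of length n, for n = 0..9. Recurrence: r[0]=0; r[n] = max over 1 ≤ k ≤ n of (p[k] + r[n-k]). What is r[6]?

30

   n    0    1    2    3    4    5    6    7    8    9
r[n]    0    5   10   15   20   25   30   35   40   45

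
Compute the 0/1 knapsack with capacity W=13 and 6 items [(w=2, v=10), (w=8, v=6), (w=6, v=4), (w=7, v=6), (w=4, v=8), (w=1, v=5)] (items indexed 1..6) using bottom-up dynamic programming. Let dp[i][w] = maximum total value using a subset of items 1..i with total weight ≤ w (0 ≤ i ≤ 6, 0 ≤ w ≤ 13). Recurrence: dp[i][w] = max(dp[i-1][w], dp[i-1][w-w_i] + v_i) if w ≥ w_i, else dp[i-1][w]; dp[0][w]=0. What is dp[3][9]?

14

i\w   0   1   2   3   4   5   6   7   8   9  10  11  12  13
  0   0   0   0   0   0   0   0   0   0   0   0   0   0   0
  1   0   0  10  10  10  10  10  10  10  10  10  10  10  10
  2   0   0  10  10  10  10  10  10  10  10  16  16  16  16
  3   0   0  10  10  10  10  10  10  14  14  16  16  16  16
  4   0   0  10  10  10  10  10  10  14  16  16  16  16  16
  5   0   0  10  10  10  10  18  18  18  18  18  18  22  24
  6   0   5  10  15  15  15  18  23  23  23  23  23  23  27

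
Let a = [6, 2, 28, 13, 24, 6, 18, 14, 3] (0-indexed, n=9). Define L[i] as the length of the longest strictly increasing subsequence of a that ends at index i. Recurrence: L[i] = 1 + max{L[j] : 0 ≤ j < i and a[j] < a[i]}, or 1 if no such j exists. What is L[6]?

3

   i    0    1    2    3    4    5    6    7    8
a[i]    6    2   28   13   24    6   18   14    3
L[i]    1    1    2    2    3    2    3    3    2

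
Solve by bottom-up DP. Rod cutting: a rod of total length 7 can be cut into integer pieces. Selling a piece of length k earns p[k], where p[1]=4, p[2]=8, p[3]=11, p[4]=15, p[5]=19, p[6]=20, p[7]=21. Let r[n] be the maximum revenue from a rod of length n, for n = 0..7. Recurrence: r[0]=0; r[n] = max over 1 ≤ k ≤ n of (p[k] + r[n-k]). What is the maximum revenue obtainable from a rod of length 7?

28

   n    0    1    2    3    4    5    6    7
r[n]    0    4    8   12   16   20   24   28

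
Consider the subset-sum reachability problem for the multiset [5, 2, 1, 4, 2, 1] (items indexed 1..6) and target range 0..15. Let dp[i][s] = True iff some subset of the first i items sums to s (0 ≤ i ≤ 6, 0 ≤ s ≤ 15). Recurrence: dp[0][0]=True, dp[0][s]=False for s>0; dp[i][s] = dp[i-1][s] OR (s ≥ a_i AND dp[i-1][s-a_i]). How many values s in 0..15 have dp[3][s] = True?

i\s   0   1   2   3   4   5   6   7   8   9  10  11  12  13  14  15
  0   T   F   F   F   F   F   F   F   F   F   F   F   F   F   F   F
  1   T   F   F   F   F   T   F   F   F   F   F   F   F   F   F   F
  2   T   F   T   F   F   T   F   T   F   F   F   F   F   F   F   F
  3   T   T   T   T   F   T   T   T   T   F   F   F   F   F   F   F
  4   T   T   T   T   T   T   T   T   T   T   T   T   T   F   F   F
  5   T   T   T   T   T   T   T   T   T   T   T   T   T   T   T   F
  6   T   T   T   T   T   T   T   T   T   T   T   T   T   T   T   T

8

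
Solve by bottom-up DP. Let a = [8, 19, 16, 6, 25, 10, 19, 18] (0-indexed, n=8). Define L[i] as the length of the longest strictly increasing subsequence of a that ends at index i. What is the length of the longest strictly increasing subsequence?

   i    0    1    2    3    4    5    6    7
a[i]    8   19   16    6   25   10   19   18
L[i]    1    2    2    1    3    2    3    3

3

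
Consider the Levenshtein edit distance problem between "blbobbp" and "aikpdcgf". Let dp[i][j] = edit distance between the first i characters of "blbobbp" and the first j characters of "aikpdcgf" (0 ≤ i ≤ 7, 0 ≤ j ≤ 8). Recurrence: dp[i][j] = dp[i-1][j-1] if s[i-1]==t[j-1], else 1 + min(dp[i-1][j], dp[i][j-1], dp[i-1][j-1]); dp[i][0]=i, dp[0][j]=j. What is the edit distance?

8

   ''  a  i  k  p  d  c  g  f
''  0  1  2  3  4  5  6  7  8
 b  1  1  2  3  4  5  6  7  8
 l  2  2  2  3  4  5  6  7  8
 b  3  3  3  3  4  5  6  7  8
 o  4  4  4  4  4  5  6  7  8
 b  5  5  5  5  5  5  6  7  8
 b  6  6  6  6  6  6  6  7  8
 p  7  7  7  7  6  7  7  7  8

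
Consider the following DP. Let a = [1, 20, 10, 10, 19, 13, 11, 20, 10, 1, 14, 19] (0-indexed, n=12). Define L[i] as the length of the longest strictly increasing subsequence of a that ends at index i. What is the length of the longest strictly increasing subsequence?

5

   i    0    1    2    3    4    5    6    7    8    9   10   11
a[i]    1   20   10   10   19   13   11   20   10    1   14   19
L[i]    1    2    2    2    3    3    3    4    2    1    4    5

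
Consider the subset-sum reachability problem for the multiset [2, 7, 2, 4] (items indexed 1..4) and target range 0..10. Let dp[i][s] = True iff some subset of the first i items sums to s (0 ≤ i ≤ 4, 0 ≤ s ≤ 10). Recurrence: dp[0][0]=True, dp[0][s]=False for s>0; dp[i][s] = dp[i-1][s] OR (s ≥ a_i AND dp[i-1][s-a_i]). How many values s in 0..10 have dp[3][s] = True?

i\s   0   1   2   3   4   5   6   7   8   9  10
  0   T   F   F   F   F   F   F   F   F   F   F
  1   T   F   T   F   F   F   F   F   F   F   F
  2   T   F   T   F   F   F   F   T   F   T   F
  3   T   F   T   F   T   F   F   T   F   T   F
  4   T   F   T   F   T   F   T   T   T   T   F

5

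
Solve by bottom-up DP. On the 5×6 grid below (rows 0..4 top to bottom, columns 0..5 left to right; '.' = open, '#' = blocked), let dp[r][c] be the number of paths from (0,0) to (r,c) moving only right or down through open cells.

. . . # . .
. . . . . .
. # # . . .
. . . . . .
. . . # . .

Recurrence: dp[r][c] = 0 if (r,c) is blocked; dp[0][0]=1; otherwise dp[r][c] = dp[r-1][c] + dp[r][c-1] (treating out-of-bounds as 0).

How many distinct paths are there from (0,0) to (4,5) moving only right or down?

29

r\c   0   1   2   3   4   5
  0   1   1   1   0   0   0
  1   1   2   3   3   3   3
  2   1   0   0   3   6   9
  3   1   1   1   4  10  19
  4   1   2   3   0  10  29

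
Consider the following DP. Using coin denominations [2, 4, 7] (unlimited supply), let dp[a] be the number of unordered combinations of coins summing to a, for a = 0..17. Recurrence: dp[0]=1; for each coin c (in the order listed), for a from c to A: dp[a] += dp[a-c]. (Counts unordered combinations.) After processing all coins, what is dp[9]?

after  coin     0     1     2     3     4     5     6     7     8     9    10    11    12    13    14    15    16    17
          2     1     0     1     0     1     0     1     0     1     0     1     0     1     0     1     0     1     0
          4     1     0     1     0     2     0     2     0     3     0     3     0     4     0     4     0     5     0
          7     1     0     1     0     2     0     2     1     3     1     3     2     4     2     5     3     6     3

1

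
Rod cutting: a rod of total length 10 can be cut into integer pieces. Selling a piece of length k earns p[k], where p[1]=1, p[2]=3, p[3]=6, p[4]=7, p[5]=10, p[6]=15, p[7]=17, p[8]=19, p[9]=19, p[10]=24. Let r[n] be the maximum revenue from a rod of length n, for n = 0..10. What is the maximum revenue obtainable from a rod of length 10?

24

   n    0    1    2    3    4    5    6    7    8    9   10
r[n]    0    1    3    6    7   10   15   17   19   21   24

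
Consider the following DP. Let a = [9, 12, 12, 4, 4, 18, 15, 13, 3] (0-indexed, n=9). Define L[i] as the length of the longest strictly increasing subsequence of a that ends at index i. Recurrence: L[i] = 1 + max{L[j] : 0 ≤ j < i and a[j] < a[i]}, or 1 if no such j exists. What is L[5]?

   i    0    1    2    3    4    5    6    7    8
a[i]    9   12   12    4    4   18   15   13    3
L[i]    1    2    2    1    1    3    3    3    1

3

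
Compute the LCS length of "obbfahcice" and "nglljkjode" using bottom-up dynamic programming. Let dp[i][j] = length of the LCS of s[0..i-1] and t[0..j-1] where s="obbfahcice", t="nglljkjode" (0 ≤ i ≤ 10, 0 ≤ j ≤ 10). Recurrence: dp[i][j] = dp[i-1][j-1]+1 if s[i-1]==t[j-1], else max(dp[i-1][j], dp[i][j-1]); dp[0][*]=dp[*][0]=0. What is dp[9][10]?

1

   ''  n  g  l  l  j  k  j  o  d  e
''  0  0  0  0  0  0  0  0  0  0  0
 o  0  0  0  0  0  0  0  0  1  1  1
 b  0  0  0  0  0  0  0  0  1  1  1
 b  0  0  0  0  0  0  0  0  1  1  1
 f  0  0  0  0  0  0  0  0  1  1  1
 a  0  0  0  0  0  0  0  0  1  1  1
 h  0  0  0  0  0  0  0  0  1  1  1
 c  0  0  0  0  0  0  0  0  1  1  1
 i  0  0  0  0  0  0  0  0  1  1  1
 c  0  0  0  0  0  0  0  0  1  1  1
 e  0  0  0  0  0  0  0  0  1  1  2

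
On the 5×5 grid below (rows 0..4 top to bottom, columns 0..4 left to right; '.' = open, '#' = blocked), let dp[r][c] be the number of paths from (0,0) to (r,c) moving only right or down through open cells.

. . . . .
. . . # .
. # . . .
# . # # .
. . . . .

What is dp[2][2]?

3

r\c   0   1   2   3   4
  0   1   1   1   1   1
  1   1   2   3   0   1
  2   1   0   3   3   4
  3   0   0   0   0   4
  4   0   0   0   0   4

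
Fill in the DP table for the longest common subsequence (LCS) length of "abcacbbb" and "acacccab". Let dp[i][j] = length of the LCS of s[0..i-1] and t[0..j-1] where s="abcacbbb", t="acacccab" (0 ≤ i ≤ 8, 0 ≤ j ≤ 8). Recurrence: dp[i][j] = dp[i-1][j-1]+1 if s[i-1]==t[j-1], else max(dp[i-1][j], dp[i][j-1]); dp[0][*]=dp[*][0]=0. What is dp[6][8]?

5

   ''  a  c  a  c  c  c  a  b
''  0  0  0  0  0  0  0  0  0
 a  0  1  1  1  1  1  1  1  1
 b  0  1  1  1  1  1  1  1  2
 c  0  1  2  2  2  2  2  2  2
 a  0  1  2  3  3  3  3  3  3
 c  0  1  2  3  4  4  4  4  4
 b  0  1  2  3  4  4  4  4  5
 b  0  1  2  3  4  4  4  4  5
 b  0  1  2  3  4  4  4  4  5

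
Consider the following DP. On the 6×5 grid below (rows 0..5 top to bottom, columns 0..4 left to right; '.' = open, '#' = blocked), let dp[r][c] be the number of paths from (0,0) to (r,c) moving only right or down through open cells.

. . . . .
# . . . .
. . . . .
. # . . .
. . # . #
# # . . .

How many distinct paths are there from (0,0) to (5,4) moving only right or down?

r\c   0   1   2   3   4
  0   1   1   1   1   1
  1   0   1   2   3   4
  2   0   1   3   6  10
  3   0   0   3   9  19
  4   0   0   0   9   0
  5   0   0   0   9   9

9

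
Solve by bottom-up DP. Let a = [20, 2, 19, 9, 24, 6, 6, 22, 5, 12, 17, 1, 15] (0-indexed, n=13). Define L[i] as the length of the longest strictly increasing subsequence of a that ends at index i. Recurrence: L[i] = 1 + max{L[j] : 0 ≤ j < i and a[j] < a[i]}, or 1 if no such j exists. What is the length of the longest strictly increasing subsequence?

4

   i    0    1    2    3    4    5    6    7    8    9   10   11   12
a[i]   20    2   19    9   24    6    6   22    5   12   17    1   15
L[i]    1    1    2    2    3    2    2    3    2    3    4    1    4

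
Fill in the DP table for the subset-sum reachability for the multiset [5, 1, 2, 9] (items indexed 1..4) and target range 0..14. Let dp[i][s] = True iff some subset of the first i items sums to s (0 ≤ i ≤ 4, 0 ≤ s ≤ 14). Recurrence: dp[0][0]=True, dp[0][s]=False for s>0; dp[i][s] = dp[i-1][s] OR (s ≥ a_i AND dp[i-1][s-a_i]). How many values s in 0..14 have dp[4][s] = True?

13

i\s   0   1   2   3   4   5   6   7   8   9  10  11  12  13  14
  0   T   F   F   F   F   F   F   F   F   F   F   F   F   F   F
  1   T   F   F   F   F   T   F   F   F   F   F   F   F   F   F
  2   T   T   F   F   F   T   T   F   F   F   F   F   F   F   F
  3   T   T   T   T   F   T   T   T   T   F   F   F   F   F   F
  4   T   T   T   T   F   T   T   T   T   T   T   T   T   F   T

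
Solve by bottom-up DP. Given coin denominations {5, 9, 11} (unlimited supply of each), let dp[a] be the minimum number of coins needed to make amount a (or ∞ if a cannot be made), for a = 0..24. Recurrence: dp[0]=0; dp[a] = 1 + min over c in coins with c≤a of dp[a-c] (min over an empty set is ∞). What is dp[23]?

 a  0  1  2  3  4  5  6  7  8  9 10 11 12 13 14 15 16 17 18 19 20 21 22 23 24
dp  0  -  -  -  -  1  -  -  -  1  2  1  -  -  2  3  2  -  2  3  2  3  2  3  4
(- denotes ∞ / unreachable)

3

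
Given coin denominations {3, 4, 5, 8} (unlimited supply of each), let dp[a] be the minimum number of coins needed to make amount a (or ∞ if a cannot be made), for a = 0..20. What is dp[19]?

3

 a  0  1  2  3  4  5  6  7  8  9 10 11 12 13 14 15 16 17 18 19 20
dp  0  -  -  1  1  1  2  2  1  2  2  2  2  2  3  3  2  3  3  3  3
(- denotes ∞ / unreachable)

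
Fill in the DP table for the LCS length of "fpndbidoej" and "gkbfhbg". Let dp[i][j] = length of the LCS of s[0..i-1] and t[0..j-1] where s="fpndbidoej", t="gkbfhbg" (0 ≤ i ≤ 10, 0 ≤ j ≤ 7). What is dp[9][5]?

   ''  g  k  b  f  h  b  g
''  0  0  0  0  0  0  0  0
 f  0  0  0  0  1  1  1  1
 p  0  0  0  0  1  1  1  1
 n  0  0  0  0  1  1  1  1
 d  0  0  0  0  1  1  1  1
 b  0  0  0  1  1  1  2  2
 i  0  0  0  1  1  1  2  2
 d  0  0  0  1  1  1  2  2
 o  0  0  0  1  1  1  2  2
 e  0  0  0  1  1  1  2  2
 j  0  0  0  1  1  1  2  2

1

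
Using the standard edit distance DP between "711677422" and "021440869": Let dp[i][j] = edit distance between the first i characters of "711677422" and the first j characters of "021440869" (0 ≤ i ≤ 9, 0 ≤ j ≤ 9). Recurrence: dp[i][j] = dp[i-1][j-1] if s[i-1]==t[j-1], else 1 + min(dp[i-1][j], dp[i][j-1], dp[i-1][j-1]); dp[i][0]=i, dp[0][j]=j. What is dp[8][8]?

7

   ''  0  2  1  4  4  0  8  6  9
''  0  1  2  3  4  5  6  7  8  9
 7  1  1  2  3  4  5  6  7  8  9
 1  2  2  2  2  3  4  5  6  7  8
 1  3  3  3  2  3  4  5  6  7  8
 6  4  4  4  3  3  4  5  6  6  7
 7  5  5  5  4  4  4  5  6  7  7
 7  6  6  6  5  5  5  5  6  7  8
 4  7  7  7  6  5  5  6  6  7  8
 2  8  8  7  7  6  6  6  7  7  8
 2  9  9  8  8  7  7  7  7  8  8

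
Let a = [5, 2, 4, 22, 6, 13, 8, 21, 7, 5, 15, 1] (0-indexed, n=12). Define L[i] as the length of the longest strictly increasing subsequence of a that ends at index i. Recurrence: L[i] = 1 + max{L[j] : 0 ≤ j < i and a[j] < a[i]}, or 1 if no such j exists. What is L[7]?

   i    0    1    2    3    4    5    6    7    8    9   10   11
a[i]    5    2    4   22    6   13    8   21    7    5   15    1
L[i]    1    1    2    3    3    4    4    5    4    3    5    1

5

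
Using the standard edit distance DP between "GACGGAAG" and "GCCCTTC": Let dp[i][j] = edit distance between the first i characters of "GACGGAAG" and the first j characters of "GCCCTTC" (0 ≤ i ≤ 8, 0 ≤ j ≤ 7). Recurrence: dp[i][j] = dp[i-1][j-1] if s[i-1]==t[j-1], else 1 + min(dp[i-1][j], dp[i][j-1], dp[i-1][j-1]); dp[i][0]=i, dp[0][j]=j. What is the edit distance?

   ''  G  C  C  C  T  T  C
''  0  1  2  3  4  5  6  7
 G  1  0  1  2  3  4  5  6
 A  2  1  1  2  3  4  5  6
 C  3  2  1  1  2  3  4  5
 G  4  3  2  2  2  3  4  5
 G  5  4  3  3  3  3  4  5
 A  6  5  4  4  4  4  4  5
 A  7  6  5  5  5  5  5  5
 G  8  7  6  6  6  6  6  6

6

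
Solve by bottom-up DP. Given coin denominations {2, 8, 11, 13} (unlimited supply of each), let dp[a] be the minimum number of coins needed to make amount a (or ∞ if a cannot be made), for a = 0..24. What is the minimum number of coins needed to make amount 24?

2

 a  0  1  2  3  4  5  6  7  8  9 10 11 12 13 14 15 16 17 18 19 20 21 22 23 24
dp  0  -  1  -  2  -  3  -  1  -  2  1  3  1  4  2  2  3  3  2  4  2  2  3  2
(- denotes ∞ / unreachable)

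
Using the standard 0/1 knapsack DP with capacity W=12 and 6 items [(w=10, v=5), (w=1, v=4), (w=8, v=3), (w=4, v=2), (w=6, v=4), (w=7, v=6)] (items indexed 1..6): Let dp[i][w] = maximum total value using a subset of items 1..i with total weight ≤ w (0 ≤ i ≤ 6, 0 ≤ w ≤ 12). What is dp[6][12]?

12

i\w   0   1   2   3   4   5   6   7   8   9  10  11  12
  0   0   0   0   0   0   0   0   0   0   0   0   0   0
  1   0   0   0   0   0   0   0   0   0   0   5   5   5
  2   0   4   4   4   4   4   4   4   4   4   5   9   9
  3   0   4   4   4   4   4   4   4   4   7   7   9   9
  4   0   4   4   4   4   6   6   6   6   7   7   9   9
  5   0   4   4   4   4   6   6   8   8   8   8  10  10
  6   0   4   4   4   4   6   6   8  10  10  10  10  12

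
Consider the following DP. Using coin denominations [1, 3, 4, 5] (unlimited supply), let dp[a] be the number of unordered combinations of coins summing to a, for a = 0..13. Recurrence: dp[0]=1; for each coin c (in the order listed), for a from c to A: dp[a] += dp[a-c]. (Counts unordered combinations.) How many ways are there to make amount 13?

20

after  coin     0     1     2     3     4     5     6     7     8     9    10    11    12    13
          1     1     1     1     1     1     1     1     1     1     1     1     1     1     1
          3     1     1     1     2     2     2     3     3     3     4     4     4     5     5
          4     1     1     1     2     3     3     4     5     6     7     8     9    11    12
          5     1     1     1     2     3     4     5     6     8    10    12    14    17    20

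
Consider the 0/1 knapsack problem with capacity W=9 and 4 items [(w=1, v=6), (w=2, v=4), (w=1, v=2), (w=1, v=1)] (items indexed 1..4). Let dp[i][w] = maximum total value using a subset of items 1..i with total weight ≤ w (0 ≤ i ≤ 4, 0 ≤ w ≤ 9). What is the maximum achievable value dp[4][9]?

13

i\w   0   1   2   3   4   5   6   7   8   9
  0   0   0   0   0   0   0   0   0   0   0
  1   0   6   6   6   6   6   6   6   6   6
  2   0   6   6  10  10  10  10  10  10  10
  3   0   6   8  10  12  12  12  12  12  12
  4   0   6   8  10  12  13  13  13  13  13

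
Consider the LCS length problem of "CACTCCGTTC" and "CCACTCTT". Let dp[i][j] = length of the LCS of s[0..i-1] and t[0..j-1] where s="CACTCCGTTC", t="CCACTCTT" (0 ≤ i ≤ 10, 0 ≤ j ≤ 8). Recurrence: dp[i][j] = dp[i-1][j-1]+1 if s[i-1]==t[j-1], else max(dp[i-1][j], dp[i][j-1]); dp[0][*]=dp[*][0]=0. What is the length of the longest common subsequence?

7

   ''  C  C  A  C  T  C  T  T
''  0  0  0  0  0  0  0  0  0
 C  0  1  1  1  1  1  1  1  1
 A  0  1  1  2  2  2  2  2  2
 C  0  1  2  2  3  3  3  3  3
 T  0  1  2  2  3  4  4  4  4
 C  0  1  2  2  3  4  5  5  5
 C  0  1  2  2  3  4  5  5  5
 G  0  1  2  2  3  4  5  5  5
 T  0  1  2  2  3  4  5  6  6
 T  0  1  2  2  3  4  5  6  7
 C  0  1  2  2  3  4  5  6  7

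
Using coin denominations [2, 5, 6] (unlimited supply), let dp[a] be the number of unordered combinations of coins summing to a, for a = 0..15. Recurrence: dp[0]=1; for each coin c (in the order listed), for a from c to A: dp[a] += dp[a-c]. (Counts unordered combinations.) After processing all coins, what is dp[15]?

after  coin     0     1     2     3     4     5     6     7     8     9    10    11    12    13    14    15
          2     1     0     1     0     1     0     1     0     1     0     1     0     1     0     1     0
          5     1     0     1     0     1     1     1     1     1     1     2     1     2     1     2     2
          6     1     0     1     0     1     1     2     1     2     1     3     2     4     2     4     3

3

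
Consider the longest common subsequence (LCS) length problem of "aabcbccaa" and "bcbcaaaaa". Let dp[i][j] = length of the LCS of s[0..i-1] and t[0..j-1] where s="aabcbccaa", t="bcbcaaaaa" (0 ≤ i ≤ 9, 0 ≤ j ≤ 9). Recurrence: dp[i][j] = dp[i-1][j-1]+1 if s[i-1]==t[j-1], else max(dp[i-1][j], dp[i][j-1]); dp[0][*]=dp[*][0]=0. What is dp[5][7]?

   ''  b  c  b  c  a  a  a  a  a
''  0  0  0  0  0  0  0  0  0  0
 a  0  0  0  0  0  1  1  1  1  1
 a  0  0  0  0  0  1  2  2  2  2
 b  0  1  1  1  1  1  2  2  2  2
 c  0  1  2  2  2  2  2  2  2  2
 b  0  1  2  3  3  3  3  3  3  3
 c  0  1  2  3  4  4  4  4  4  4
 c  0  1  2  3  4  4  4  4  4  4
 a  0  1  2  3  4  5  5  5  5  5
 a  0  1  2  3  4  5  6  6  6  6

3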